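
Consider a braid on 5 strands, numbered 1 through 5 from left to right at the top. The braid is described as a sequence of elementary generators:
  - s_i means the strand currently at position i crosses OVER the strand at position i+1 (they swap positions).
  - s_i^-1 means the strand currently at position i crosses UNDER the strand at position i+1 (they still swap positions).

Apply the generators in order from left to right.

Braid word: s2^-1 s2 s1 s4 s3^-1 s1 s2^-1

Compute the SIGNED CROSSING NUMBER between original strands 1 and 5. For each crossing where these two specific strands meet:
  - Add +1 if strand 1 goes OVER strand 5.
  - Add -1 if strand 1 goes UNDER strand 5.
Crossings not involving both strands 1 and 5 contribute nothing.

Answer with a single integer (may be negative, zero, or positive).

Answer: 0

Derivation:
Gen 1: crossing 2x3. Both 1&5? no. Sum: 0
Gen 2: crossing 3x2. Both 1&5? no. Sum: 0
Gen 3: crossing 1x2. Both 1&5? no. Sum: 0
Gen 4: crossing 4x5. Both 1&5? no. Sum: 0
Gen 5: crossing 3x5. Both 1&5? no. Sum: 0
Gen 6: crossing 2x1. Both 1&5? no. Sum: 0
Gen 7: crossing 2x5. Both 1&5? no. Sum: 0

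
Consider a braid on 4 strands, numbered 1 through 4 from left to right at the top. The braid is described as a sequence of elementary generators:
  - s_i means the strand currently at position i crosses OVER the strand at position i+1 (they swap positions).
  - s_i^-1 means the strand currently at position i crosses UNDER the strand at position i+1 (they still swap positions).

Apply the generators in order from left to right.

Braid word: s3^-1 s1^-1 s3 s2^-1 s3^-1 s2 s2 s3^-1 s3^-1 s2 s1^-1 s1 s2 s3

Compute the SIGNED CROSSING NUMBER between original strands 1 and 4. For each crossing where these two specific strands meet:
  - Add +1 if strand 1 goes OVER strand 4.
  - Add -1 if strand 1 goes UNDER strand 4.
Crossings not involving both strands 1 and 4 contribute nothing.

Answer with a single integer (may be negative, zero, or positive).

Gen 1: crossing 3x4. Both 1&4? no. Sum: 0
Gen 2: crossing 1x2. Both 1&4? no. Sum: 0
Gen 3: crossing 4x3. Both 1&4? no. Sum: 0
Gen 4: crossing 1x3. Both 1&4? no. Sum: 0
Gen 5: 1 under 4. Both 1&4? yes. Contrib: -1. Sum: -1
Gen 6: crossing 3x4. Both 1&4? no. Sum: -1
Gen 7: crossing 4x3. Both 1&4? no. Sum: -1
Gen 8: 4 under 1. Both 1&4? yes. Contrib: +1. Sum: 0
Gen 9: 1 under 4. Both 1&4? yes. Contrib: -1. Sum: -1
Gen 10: crossing 3x4. Both 1&4? no. Sum: -1
Gen 11: crossing 2x4. Both 1&4? no. Sum: -1
Gen 12: crossing 4x2. Both 1&4? no. Sum: -1
Gen 13: crossing 4x3. Both 1&4? no. Sum: -1
Gen 14: 4 over 1. Both 1&4? yes. Contrib: -1. Sum: -2

Answer: -2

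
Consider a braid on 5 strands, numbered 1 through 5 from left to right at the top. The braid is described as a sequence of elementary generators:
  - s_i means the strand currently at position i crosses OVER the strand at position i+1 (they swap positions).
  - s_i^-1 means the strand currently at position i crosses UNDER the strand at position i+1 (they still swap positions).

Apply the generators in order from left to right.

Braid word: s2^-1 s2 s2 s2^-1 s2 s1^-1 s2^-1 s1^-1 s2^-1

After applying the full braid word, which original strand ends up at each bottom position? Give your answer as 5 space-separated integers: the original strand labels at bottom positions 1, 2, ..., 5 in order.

Answer: 2 1 3 4 5

Derivation:
Gen 1 (s2^-1): strand 2 crosses under strand 3. Perm now: [1 3 2 4 5]
Gen 2 (s2): strand 3 crosses over strand 2. Perm now: [1 2 3 4 5]
Gen 3 (s2): strand 2 crosses over strand 3. Perm now: [1 3 2 4 5]
Gen 4 (s2^-1): strand 3 crosses under strand 2. Perm now: [1 2 3 4 5]
Gen 5 (s2): strand 2 crosses over strand 3. Perm now: [1 3 2 4 5]
Gen 6 (s1^-1): strand 1 crosses under strand 3. Perm now: [3 1 2 4 5]
Gen 7 (s2^-1): strand 1 crosses under strand 2. Perm now: [3 2 1 4 5]
Gen 8 (s1^-1): strand 3 crosses under strand 2. Perm now: [2 3 1 4 5]
Gen 9 (s2^-1): strand 3 crosses under strand 1. Perm now: [2 1 3 4 5]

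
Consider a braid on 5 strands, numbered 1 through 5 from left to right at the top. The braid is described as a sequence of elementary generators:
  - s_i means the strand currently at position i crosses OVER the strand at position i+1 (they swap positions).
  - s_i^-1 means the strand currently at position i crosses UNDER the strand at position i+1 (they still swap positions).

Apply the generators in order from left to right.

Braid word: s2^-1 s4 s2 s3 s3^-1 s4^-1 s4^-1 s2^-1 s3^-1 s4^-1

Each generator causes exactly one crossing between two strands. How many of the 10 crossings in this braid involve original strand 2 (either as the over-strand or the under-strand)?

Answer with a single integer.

Answer: 5

Derivation:
Gen 1: crossing 2x3. Involves strand 2? yes. Count so far: 1
Gen 2: crossing 4x5. Involves strand 2? no. Count so far: 1
Gen 3: crossing 3x2. Involves strand 2? yes. Count so far: 2
Gen 4: crossing 3x5. Involves strand 2? no. Count so far: 2
Gen 5: crossing 5x3. Involves strand 2? no. Count so far: 2
Gen 6: crossing 5x4. Involves strand 2? no. Count so far: 2
Gen 7: crossing 4x5. Involves strand 2? no. Count so far: 2
Gen 8: crossing 2x3. Involves strand 2? yes. Count so far: 3
Gen 9: crossing 2x5. Involves strand 2? yes. Count so far: 4
Gen 10: crossing 2x4. Involves strand 2? yes. Count so far: 5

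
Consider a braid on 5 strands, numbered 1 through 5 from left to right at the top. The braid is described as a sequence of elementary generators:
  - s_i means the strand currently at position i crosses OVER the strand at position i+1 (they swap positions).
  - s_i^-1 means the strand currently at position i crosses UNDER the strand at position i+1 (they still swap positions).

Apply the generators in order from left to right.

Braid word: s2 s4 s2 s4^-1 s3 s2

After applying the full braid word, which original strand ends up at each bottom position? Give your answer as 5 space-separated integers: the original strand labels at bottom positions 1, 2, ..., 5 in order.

Gen 1 (s2): strand 2 crosses over strand 3. Perm now: [1 3 2 4 5]
Gen 2 (s4): strand 4 crosses over strand 5. Perm now: [1 3 2 5 4]
Gen 3 (s2): strand 3 crosses over strand 2. Perm now: [1 2 3 5 4]
Gen 4 (s4^-1): strand 5 crosses under strand 4. Perm now: [1 2 3 4 5]
Gen 5 (s3): strand 3 crosses over strand 4. Perm now: [1 2 4 3 5]
Gen 6 (s2): strand 2 crosses over strand 4. Perm now: [1 4 2 3 5]

Answer: 1 4 2 3 5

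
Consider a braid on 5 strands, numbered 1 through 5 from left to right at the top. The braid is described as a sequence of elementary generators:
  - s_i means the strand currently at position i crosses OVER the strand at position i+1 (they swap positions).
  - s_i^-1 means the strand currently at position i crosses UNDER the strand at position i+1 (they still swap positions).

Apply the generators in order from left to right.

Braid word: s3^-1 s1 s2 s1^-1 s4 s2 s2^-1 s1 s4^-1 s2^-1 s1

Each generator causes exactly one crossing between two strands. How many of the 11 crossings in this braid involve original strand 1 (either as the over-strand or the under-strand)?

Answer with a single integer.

Gen 1: crossing 3x4. Involves strand 1? no. Count so far: 0
Gen 2: crossing 1x2. Involves strand 1? yes. Count so far: 1
Gen 3: crossing 1x4. Involves strand 1? yes. Count so far: 2
Gen 4: crossing 2x4. Involves strand 1? no. Count so far: 2
Gen 5: crossing 3x5. Involves strand 1? no. Count so far: 2
Gen 6: crossing 2x1. Involves strand 1? yes. Count so far: 3
Gen 7: crossing 1x2. Involves strand 1? yes. Count so far: 4
Gen 8: crossing 4x2. Involves strand 1? no. Count so far: 4
Gen 9: crossing 5x3. Involves strand 1? no. Count so far: 4
Gen 10: crossing 4x1. Involves strand 1? yes. Count so far: 5
Gen 11: crossing 2x1. Involves strand 1? yes. Count so far: 6

Answer: 6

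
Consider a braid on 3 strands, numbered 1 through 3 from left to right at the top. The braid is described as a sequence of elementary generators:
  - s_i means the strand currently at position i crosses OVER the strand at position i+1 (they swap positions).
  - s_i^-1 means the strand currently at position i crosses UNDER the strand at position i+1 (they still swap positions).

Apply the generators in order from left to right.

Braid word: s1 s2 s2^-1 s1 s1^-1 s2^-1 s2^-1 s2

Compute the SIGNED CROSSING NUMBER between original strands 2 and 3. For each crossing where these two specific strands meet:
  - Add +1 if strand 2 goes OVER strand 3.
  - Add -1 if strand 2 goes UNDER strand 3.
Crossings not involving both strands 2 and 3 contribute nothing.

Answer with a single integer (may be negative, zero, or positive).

Gen 1: crossing 1x2. Both 2&3? no. Sum: 0
Gen 2: crossing 1x3. Both 2&3? no. Sum: 0
Gen 3: crossing 3x1. Both 2&3? no. Sum: 0
Gen 4: crossing 2x1. Both 2&3? no. Sum: 0
Gen 5: crossing 1x2. Both 2&3? no. Sum: 0
Gen 6: crossing 1x3. Both 2&3? no. Sum: 0
Gen 7: crossing 3x1. Both 2&3? no. Sum: 0
Gen 8: crossing 1x3. Both 2&3? no. Sum: 0

Answer: 0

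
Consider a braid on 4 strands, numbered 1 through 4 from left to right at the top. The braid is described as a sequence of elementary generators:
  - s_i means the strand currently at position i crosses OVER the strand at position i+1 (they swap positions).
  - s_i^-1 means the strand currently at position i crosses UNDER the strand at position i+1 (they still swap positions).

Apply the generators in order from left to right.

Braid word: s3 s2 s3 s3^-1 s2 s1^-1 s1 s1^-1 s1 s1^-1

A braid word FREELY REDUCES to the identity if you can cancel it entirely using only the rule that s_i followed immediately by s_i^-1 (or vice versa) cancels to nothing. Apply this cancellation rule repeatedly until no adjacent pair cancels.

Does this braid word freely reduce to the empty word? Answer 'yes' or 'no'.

Gen 1 (s3): push. Stack: [s3]
Gen 2 (s2): push. Stack: [s3 s2]
Gen 3 (s3): push. Stack: [s3 s2 s3]
Gen 4 (s3^-1): cancels prior s3. Stack: [s3 s2]
Gen 5 (s2): push. Stack: [s3 s2 s2]
Gen 6 (s1^-1): push. Stack: [s3 s2 s2 s1^-1]
Gen 7 (s1): cancels prior s1^-1. Stack: [s3 s2 s2]
Gen 8 (s1^-1): push. Stack: [s3 s2 s2 s1^-1]
Gen 9 (s1): cancels prior s1^-1. Stack: [s3 s2 s2]
Gen 10 (s1^-1): push. Stack: [s3 s2 s2 s1^-1]
Reduced word: s3 s2 s2 s1^-1

Answer: no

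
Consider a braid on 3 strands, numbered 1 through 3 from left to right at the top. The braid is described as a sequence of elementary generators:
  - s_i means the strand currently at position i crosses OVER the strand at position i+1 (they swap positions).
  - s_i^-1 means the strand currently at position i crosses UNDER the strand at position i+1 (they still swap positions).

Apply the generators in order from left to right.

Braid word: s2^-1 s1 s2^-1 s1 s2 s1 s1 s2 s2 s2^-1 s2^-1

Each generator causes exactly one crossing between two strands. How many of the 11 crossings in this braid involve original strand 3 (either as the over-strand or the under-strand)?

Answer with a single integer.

Gen 1: crossing 2x3. Involves strand 3? yes. Count so far: 1
Gen 2: crossing 1x3. Involves strand 3? yes. Count so far: 2
Gen 3: crossing 1x2. Involves strand 3? no. Count so far: 2
Gen 4: crossing 3x2. Involves strand 3? yes. Count so far: 3
Gen 5: crossing 3x1. Involves strand 3? yes. Count so far: 4
Gen 6: crossing 2x1. Involves strand 3? no. Count so far: 4
Gen 7: crossing 1x2. Involves strand 3? no. Count so far: 4
Gen 8: crossing 1x3. Involves strand 3? yes. Count so far: 5
Gen 9: crossing 3x1. Involves strand 3? yes. Count so far: 6
Gen 10: crossing 1x3. Involves strand 3? yes. Count so far: 7
Gen 11: crossing 3x1. Involves strand 3? yes. Count so far: 8

Answer: 8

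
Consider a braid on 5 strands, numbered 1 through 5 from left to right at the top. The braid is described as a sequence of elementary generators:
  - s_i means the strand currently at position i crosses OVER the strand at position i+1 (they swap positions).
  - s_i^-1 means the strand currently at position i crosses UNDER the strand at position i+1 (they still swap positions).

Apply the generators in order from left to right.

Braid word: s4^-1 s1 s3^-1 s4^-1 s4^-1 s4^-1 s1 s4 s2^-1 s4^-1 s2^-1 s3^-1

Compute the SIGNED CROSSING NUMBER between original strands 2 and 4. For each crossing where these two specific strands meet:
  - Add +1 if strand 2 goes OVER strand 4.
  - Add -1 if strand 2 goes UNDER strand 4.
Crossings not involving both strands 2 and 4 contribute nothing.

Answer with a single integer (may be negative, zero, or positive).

Answer: 0

Derivation:
Gen 1: crossing 4x5. Both 2&4? no. Sum: 0
Gen 2: crossing 1x2. Both 2&4? no. Sum: 0
Gen 3: crossing 3x5. Both 2&4? no. Sum: 0
Gen 4: crossing 3x4. Both 2&4? no. Sum: 0
Gen 5: crossing 4x3. Both 2&4? no. Sum: 0
Gen 6: crossing 3x4. Both 2&4? no. Sum: 0
Gen 7: crossing 2x1. Both 2&4? no. Sum: 0
Gen 8: crossing 4x3. Both 2&4? no. Sum: 0
Gen 9: crossing 2x5. Both 2&4? no. Sum: 0
Gen 10: crossing 3x4. Both 2&4? no. Sum: 0
Gen 11: crossing 5x2. Both 2&4? no. Sum: 0
Gen 12: crossing 5x4. Both 2&4? no. Sum: 0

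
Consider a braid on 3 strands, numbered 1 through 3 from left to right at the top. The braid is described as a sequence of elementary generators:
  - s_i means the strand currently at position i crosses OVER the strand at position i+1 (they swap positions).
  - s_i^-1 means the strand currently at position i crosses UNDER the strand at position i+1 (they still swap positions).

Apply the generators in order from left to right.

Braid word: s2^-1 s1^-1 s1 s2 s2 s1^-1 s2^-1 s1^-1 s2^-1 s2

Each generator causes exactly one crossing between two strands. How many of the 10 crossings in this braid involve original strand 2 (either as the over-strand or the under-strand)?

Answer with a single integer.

Gen 1: crossing 2x3. Involves strand 2? yes. Count so far: 1
Gen 2: crossing 1x3. Involves strand 2? no. Count so far: 1
Gen 3: crossing 3x1. Involves strand 2? no. Count so far: 1
Gen 4: crossing 3x2. Involves strand 2? yes. Count so far: 2
Gen 5: crossing 2x3. Involves strand 2? yes. Count so far: 3
Gen 6: crossing 1x3. Involves strand 2? no. Count so far: 3
Gen 7: crossing 1x2. Involves strand 2? yes. Count so far: 4
Gen 8: crossing 3x2. Involves strand 2? yes. Count so far: 5
Gen 9: crossing 3x1. Involves strand 2? no. Count so far: 5
Gen 10: crossing 1x3. Involves strand 2? no. Count so far: 5

Answer: 5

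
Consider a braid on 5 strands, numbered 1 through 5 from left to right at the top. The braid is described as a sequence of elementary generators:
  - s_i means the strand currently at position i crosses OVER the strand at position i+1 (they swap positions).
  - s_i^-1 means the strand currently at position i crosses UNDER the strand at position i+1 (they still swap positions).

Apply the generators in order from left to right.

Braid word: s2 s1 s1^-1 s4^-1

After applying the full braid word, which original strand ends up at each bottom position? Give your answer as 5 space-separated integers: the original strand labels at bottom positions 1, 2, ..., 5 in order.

Gen 1 (s2): strand 2 crosses over strand 3. Perm now: [1 3 2 4 5]
Gen 2 (s1): strand 1 crosses over strand 3. Perm now: [3 1 2 4 5]
Gen 3 (s1^-1): strand 3 crosses under strand 1. Perm now: [1 3 2 4 5]
Gen 4 (s4^-1): strand 4 crosses under strand 5. Perm now: [1 3 2 5 4]

Answer: 1 3 2 5 4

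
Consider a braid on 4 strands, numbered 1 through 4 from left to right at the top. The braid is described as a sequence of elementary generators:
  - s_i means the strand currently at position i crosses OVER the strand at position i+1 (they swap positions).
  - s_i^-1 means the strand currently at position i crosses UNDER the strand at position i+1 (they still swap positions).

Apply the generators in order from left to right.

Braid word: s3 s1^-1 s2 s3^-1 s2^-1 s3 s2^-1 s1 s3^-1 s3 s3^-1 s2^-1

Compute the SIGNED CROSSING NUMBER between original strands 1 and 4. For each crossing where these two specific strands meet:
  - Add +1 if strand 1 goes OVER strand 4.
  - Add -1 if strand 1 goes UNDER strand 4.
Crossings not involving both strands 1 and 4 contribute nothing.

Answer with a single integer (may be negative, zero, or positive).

Answer: 0

Derivation:
Gen 1: crossing 3x4. Both 1&4? no. Sum: 0
Gen 2: crossing 1x2. Both 1&4? no. Sum: 0
Gen 3: 1 over 4. Both 1&4? yes. Contrib: +1. Sum: 1
Gen 4: crossing 1x3. Both 1&4? no. Sum: 1
Gen 5: crossing 4x3. Both 1&4? no. Sum: 1
Gen 6: 4 over 1. Both 1&4? yes. Contrib: -1. Sum: 0
Gen 7: crossing 3x1. Both 1&4? no. Sum: 0
Gen 8: crossing 2x1. Both 1&4? no. Sum: 0
Gen 9: crossing 3x4. Both 1&4? no. Sum: 0
Gen 10: crossing 4x3. Both 1&4? no. Sum: 0
Gen 11: crossing 3x4. Both 1&4? no. Sum: 0
Gen 12: crossing 2x4. Both 1&4? no. Sum: 0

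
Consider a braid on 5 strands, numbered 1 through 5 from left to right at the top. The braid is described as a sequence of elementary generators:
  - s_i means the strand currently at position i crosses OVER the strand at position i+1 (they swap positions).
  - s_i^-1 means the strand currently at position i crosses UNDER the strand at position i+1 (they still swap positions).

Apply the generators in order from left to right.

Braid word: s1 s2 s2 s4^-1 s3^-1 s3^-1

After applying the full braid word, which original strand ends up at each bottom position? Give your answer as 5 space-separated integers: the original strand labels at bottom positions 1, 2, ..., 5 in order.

Gen 1 (s1): strand 1 crosses over strand 2. Perm now: [2 1 3 4 5]
Gen 2 (s2): strand 1 crosses over strand 3. Perm now: [2 3 1 4 5]
Gen 3 (s2): strand 3 crosses over strand 1. Perm now: [2 1 3 4 5]
Gen 4 (s4^-1): strand 4 crosses under strand 5. Perm now: [2 1 3 5 4]
Gen 5 (s3^-1): strand 3 crosses under strand 5. Perm now: [2 1 5 3 4]
Gen 6 (s3^-1): strand 5 crosses under strand 3. Perm now: [2 1 3 5 4]

Answer: 2 1 3 5 4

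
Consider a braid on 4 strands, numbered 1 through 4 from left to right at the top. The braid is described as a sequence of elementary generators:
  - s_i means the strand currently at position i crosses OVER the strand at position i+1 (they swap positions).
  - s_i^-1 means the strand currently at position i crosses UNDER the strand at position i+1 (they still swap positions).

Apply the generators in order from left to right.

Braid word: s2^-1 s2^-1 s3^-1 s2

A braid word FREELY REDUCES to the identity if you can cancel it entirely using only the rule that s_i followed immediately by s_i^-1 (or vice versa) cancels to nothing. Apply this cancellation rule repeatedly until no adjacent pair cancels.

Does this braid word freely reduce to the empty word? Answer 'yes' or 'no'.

Gen 1 (s2^-1): push. Stack: [s2^-1]
Gen 2 (s2^-1): push. Stack: [s2^-1 s2^-1]
Gen 3 (s3^-1): push. Stack: [s2^-1 s2^-1 s3^-1]
Gen 4 (s2): push. Stack: [s2^-1 s2^-1 s3^-1 s2]
Reduced word: s2^-1 s2^-1 s3^-1 s2

Answer: no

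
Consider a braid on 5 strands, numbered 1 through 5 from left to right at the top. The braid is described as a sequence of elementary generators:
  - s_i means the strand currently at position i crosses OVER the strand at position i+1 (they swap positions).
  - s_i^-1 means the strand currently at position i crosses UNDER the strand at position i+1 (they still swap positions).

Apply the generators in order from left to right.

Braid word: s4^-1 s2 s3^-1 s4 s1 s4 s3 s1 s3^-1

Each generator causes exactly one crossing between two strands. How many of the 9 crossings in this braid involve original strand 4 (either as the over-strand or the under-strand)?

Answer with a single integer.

Gen 1: crossing 4x5. Involves strand 4? yes. Count so far: 1
Gen 2: crossing 2x3. Involves strand 4? no. Count so far: 1
Gen 3: crossing 2x5. Involves strand 4? no. Count so far: 1
Gen 4: crossing 2x4. Involves strand 4? yes. Count so far: 2
Gen 5: crossing 1x3. Involves strand 4? no. Count so far: 2
Gen 6: crossing 4x2. Involves strand 4? yes. Count so far: 3
Gen 7: crossing 5x2. Involves strand 4? no. Count so far: 3
Gen 8: crossing 3x1. Involves strand 4? no. Count so far: 3
Gen 9: crossing 2x5. Involves strand 4? no. Count so far: 3

Answer: 3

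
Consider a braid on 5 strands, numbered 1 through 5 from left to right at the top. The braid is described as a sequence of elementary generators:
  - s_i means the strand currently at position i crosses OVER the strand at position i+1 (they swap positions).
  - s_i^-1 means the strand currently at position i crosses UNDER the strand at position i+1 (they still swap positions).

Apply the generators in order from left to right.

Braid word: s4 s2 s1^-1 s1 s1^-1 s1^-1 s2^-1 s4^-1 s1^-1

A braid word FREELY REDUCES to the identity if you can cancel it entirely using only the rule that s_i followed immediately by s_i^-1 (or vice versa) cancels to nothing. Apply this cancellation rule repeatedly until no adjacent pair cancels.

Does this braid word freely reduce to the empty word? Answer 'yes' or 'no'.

Answer: no

Derivation:
Gen 1 (s4): push. Stack: [s4]
Gen 2 (s2): push. Stack: [s4 s2]
Gen 3 (s1^-1): push. Stack: [s4 s2 s1^-1]
Gen 4 (s1): cancels prior s1^-1. Stack: [s4 s2]
Gen 5 (s1^-1): push. Stack: [s4 s2 s1^-1]
Gen 6 (s1^-1): push. Stack: [s4 s2 s1^-1 s1^-1]
Gen 7 (s2^-1): push. Stack: [s4 s2 s1^-1 s1^-1 s2^-1]
Gen 8 (s4^-1): push. Stack: [s4 s2 s1^-1 s1^-1 s2^-1 s4^-1]
Gen 9 (s1^-1): push. Stack: [s4 s2 s1^-1 s1^-1 s2^-1 s4^-1 s1^-1]
Reduced word: s4 s2 s1^-1 s1^-1 s2^-1 s4^-1 s1^-1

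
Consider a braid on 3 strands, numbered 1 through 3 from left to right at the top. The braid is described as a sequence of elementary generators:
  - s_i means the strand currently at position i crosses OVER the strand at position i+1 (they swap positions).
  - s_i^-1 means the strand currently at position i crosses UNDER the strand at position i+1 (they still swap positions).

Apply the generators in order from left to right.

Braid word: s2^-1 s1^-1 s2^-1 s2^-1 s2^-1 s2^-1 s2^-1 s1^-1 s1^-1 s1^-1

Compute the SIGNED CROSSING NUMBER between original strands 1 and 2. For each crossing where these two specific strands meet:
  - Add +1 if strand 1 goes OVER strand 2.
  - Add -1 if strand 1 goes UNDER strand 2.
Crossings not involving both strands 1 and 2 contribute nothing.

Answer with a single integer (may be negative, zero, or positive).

Answer: -1

Derivation:
Gen 1: crossing 2x3. Both 1&2? no. Sum: 0
Gen 2: crossing 1x3. Both 1&2? no. Sum: 0
Gen 3: 1 under 2. Both 1&2? yes. Contrib: -1. Sum: -1
Gen 4: 2 under 1. Both 1&2? yes. Contrib: +1. Sum: 0
Gen 5: 1 under 2. Both 1&2? yes. Contrib: -1. Sum: -1
Gen 6: 2 under 1. Both 1&2? yes. Contrib: +1. Sum: 0
Gen 7: 1 under 2. Both 1&2? yes. Contrib: -1. Sum: -1
Gen 8: crossing 3x2. Both 1&2? no. Sum: -1
Gen 9: crossing 2x3. Both 1&2? no. Sum: -1
Gen 10: crossing 3x2. Both 1&2? no. Sum: -1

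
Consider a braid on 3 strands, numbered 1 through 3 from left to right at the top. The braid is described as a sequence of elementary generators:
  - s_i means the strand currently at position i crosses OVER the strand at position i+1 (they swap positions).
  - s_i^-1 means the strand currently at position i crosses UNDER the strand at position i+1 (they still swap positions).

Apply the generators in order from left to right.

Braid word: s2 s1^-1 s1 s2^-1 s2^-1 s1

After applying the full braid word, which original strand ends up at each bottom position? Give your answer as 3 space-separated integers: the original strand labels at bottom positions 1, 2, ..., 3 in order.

Answer: 3 1 2

Derivation:
Gen 1 (s2): strand 2 crosses over strand 3. Perm now: [1 3 2]
Gen 2 (s1^-1): strand 1 crosses under strand 3. Perm now: [3 1 2]
Gen 3 (s1): strand 3 crosses over strand 1. Perm now: [1 3 2]
Gen 4 (s2^-1): strand 3 crosses under strand 2. Perm now: [1 2 3]
Gen 5 (s2^-1): strand 2 crosses under strand 3. Perm now: [1 3 2]
Gen 6 (s1): strand 1 crosses over strand 3. Perm now: [3 1 2]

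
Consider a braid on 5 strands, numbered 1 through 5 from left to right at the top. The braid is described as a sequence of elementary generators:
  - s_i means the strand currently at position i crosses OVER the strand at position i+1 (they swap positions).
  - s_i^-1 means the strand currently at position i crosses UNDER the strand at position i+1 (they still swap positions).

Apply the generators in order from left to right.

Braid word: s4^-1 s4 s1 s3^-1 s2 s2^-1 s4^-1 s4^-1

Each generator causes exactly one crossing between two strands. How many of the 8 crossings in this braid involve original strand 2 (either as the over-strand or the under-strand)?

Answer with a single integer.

Gen 1: crossing 4x5. Involves strand 2? no. Count so far: 0
Gen 2: crossing 5x4. Involves strand 2? no. Count so far: 0
Gen 3: crossing 1x2. Involves strand 2? yes. Count so far: 1
Gen 4: crossing 3x4. Involves strand 2? no. Count so far: 1
Gen 5: crossing 1x4. Involves strand 2? no. Count so far: 1
Gen 6: crossing 4x1. Involves strand 2? no. Count so far: 1
Gen 7: crossing 3x5. Involves strand 2? no. Count so far: 1
Gen 8: crossing 5x3. Involves strand 2? no. Count so far: 1

Answer: 1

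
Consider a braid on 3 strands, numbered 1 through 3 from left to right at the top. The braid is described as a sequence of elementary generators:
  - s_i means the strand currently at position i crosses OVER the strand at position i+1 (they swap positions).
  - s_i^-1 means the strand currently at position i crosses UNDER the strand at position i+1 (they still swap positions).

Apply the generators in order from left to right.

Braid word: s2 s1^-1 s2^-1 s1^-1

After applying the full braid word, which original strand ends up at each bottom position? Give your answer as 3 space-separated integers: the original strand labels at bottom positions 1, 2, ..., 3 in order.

Gen 1 (s2): strand 2 crosses over strand 3. Perm now: [1 3 2]
Gen 2 (s1^-1): strand 1 crosses under strand 3. Perm now: [3 1 2]
Gen 3 (s2^-1): strand 1 crosses under strand 2. Perm now: [3 2 1]
Gen 4 (s1^-1): strand 3 crosses under strand 2. Perm now: [2 3 1]

Answer: 2 3 1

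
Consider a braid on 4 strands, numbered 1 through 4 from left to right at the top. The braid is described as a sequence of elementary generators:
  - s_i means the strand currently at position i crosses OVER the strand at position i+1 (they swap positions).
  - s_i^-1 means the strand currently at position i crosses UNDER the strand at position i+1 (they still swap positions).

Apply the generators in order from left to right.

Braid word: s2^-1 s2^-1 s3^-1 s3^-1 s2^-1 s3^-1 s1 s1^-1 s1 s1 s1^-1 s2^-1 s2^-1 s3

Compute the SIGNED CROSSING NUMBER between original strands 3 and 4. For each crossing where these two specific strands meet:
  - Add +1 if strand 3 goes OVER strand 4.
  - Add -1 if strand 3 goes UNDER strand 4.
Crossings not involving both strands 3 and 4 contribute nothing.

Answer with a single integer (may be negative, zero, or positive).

Answer: 0

Derivation:
Gen 1: crossing 2x3. Both 3&4? no. Sum: 0
Gen 2: crossing 3x2. Both 3&4? no. Sum: 0
Gen 3: 3 under 4. Both 3&4? yes. Contrib: -1. Sum: -1
Gen 4: 4 under 3. Both 3&4? yes. Contrib: +1. Sum: 0
Gen 5: crossing 2x3. Both 3&4? no. Sum: 0
Gen 6: crossing 2x4. Both 3&4? no. Sum: 0
Gen 7: crossing 1x3. Both 3&4? no. Sum: 0
Gen 8: crossing 3x1. Both 3&4? no. Sum: 0
Gen 9: crossing 1x3. Both 3&4? no. Sum: 0
Gen 10: crossing 3x1. Both 3&4? no. Sum: 0
Gen 11: crossing 1x3. Both 3&4? no. Sum: 0
Gen 12: crossing 1x4. Both 3&4? no. Sum: 0
Gen 13: crossing 4x1. Both 3&4? no. Sum: 0
Gen 14: crossing 4x2. Both 3&4? no. Sum: 0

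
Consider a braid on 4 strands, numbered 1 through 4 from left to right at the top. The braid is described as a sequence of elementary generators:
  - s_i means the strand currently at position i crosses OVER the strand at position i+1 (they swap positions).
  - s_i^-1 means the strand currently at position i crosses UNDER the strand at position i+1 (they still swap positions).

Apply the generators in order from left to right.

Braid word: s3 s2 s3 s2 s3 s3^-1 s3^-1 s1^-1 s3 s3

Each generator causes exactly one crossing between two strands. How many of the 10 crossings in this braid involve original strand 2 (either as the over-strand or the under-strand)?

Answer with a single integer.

Answer: 7

Derivation:
Gen 1: crossing 3x4. Involves strand 2? no. Count so far: 0
Gen 2: crossing 2x4. Involves strand 2? yes. Count so far: 1
Gen 3: crossing 2x3. Involves strand 2? yes. Count so far: 2
Gen 4: crossing 4x3. Involves strand 2? no. Count so far: 2
Gen 5: crossing 4x2. Involves strand 2? yes. Count so far: 3
Gen 6: crossing 2x4. Involves strand 2? yes. Count so far: 4
Gen 7: crossing 4x2. Involves strand 2? yes. Count so far: 5
Gen 8: crossing 1x3. Involves strand 2? no. Count so far: 5
Gen 9: crossing 2x4. Involves strand 2? yes. Count so far: 6
Gen 10: crossing 4x2. Involves strand 2? yes. Count so far: 7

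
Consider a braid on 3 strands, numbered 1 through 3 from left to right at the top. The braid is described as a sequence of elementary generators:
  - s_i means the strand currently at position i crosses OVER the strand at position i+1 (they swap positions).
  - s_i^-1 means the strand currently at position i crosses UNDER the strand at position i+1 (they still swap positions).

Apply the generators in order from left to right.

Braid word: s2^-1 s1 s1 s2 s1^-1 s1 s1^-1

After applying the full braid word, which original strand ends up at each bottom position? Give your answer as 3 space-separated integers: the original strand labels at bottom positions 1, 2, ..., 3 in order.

Answer: 2 1 3

Derivation:
Gen 1 (s2^-1): strand 2 crosses under strand 3. Perm now: [1 3 2]
Gen 2 (s1): strand 1 crosses over strand 3. Perm now: [3 1 2]
Gen 3 (s1): strand 3 crosses over strand 1. Perm now: [1 3 2]
Gen 4 (s2): strand 3 crosses over strand 2. Perm now: [1 2 3]
Gen 5 (s1^-1): strand 1 crosses under strand 2. Perm now: [2 1 3]
Gen 6 (s1): strand 2 crosses over strand 1. Perm now: [1 2 3]
Gen 7 (s1^-1): strand 1 crosses under strand 2. Perm now: [2 1 3]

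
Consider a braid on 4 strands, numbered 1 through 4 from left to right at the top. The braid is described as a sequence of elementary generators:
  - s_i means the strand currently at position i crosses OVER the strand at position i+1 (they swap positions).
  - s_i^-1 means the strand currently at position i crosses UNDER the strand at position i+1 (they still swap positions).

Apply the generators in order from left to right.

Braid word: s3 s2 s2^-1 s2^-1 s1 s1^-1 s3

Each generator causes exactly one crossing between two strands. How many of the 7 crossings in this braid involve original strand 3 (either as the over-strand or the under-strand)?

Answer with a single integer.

Answer: 2

Derivation:
Gen 1: crossing 3x4. Involves strand 3? yes. Count so far: 1
Gen 2: crossing 2x4. Involves strand 3? no. Count so far: 1
Gen 3: crossing 4x2. Involves strand 3? no. Count so far: 1
Gen 4: crossing 2x4. Involves strand 3? no. Count so far: 1
Gen 5: crossing 1x4. Involves strand 3? no. Count so far: 1
Gen 6: crossing 4x1. Involves strand 3? no. Count so far: 1
Gen 7: crossing 2x3. Involves strand 3? yes. Count so far: 2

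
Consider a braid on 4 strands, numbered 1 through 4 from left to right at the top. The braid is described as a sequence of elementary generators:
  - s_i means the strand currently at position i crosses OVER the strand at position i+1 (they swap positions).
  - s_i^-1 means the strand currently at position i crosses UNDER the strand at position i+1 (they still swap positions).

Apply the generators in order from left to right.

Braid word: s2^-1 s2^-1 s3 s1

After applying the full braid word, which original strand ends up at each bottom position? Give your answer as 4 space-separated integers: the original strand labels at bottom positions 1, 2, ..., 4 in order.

Answer: 2 1 4 3

Derivation:
Gen 1 (s2^-1): strand 2 crosses under strand 3. Perm now: [1 3 2 4]
Gen 2 (s2^-1): strand 3 crosses under strand 2. Perm now: [1 2 3 4]
Gen 3 (s3): strand 3 crosses over strand 4. Perm now: [1 2 4 3]
Gen 4 (s1): strand 1 crosses over strand 2. Perm now: [2 1 4 3]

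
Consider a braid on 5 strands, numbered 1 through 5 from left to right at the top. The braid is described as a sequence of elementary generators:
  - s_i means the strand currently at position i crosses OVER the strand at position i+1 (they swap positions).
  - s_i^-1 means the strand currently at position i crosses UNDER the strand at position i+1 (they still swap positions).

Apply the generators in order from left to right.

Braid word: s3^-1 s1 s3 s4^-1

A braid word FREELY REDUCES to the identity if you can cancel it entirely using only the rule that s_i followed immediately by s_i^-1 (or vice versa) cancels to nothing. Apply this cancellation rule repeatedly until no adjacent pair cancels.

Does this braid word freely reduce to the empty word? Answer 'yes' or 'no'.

Answer: no

Derivation:
Gen 1 (s3^-1): push. Stack: [s3^-1]
Gen 2 (s1): push. Stack: [s3^-1 s1]
Gen 3 (s3): push. Stack: [s3^-1 s1 s3]
Gen 4 (s4^-1): push. Stack: [s3^-1 s1 s3 s4^-1]
Reduced word: s3^-1 s1 s3 s4^-1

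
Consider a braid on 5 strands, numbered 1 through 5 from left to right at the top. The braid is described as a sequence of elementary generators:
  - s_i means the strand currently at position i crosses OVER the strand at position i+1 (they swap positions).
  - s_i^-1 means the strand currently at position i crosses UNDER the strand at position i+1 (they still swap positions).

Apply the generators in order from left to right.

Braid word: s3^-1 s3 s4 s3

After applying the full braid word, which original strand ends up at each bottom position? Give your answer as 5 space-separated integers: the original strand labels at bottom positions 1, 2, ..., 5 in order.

Gen 1 (s3^-1): strand 3 crosses under strand 4. Perm now: [1 2 4 3 5]
Gen 2 (s3): strand 4 crosses over strand 3. Perm now: [1 2 3 4 5]
Gen 3 (s4): strand 4 crosses over strand 5. Perm now: [1 2 3 5 4]
Gen 4 (s3): strand 3 crosses over strand 5. Perm now: [1 2 5 3 4]

Answer: 1 2 5 3 4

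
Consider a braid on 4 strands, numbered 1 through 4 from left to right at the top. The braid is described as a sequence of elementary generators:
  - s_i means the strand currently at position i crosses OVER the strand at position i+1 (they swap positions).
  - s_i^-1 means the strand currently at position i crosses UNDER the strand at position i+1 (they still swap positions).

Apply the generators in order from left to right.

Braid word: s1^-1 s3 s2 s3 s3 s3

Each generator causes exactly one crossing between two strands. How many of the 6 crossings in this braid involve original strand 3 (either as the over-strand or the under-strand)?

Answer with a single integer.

Gen 1: crossing 1x2. Involves strand 3? no. Count so far: 0
Gen 2: crossing 3x4. Involves strand 3? yes. Count so far: 1
Gen 3: crossing 1x4. Involves strand 3? no. Count so far: 1
Gen 4: crossing 1x3. Involves strand 3? yes. Count so far: 2
Gen 5: crossing 3x1. Involves strand 3? yes. Count so far: 3
Gen 6: crossing 1x3. Involves strand 3? yes. Count so far: 4

Answer: 4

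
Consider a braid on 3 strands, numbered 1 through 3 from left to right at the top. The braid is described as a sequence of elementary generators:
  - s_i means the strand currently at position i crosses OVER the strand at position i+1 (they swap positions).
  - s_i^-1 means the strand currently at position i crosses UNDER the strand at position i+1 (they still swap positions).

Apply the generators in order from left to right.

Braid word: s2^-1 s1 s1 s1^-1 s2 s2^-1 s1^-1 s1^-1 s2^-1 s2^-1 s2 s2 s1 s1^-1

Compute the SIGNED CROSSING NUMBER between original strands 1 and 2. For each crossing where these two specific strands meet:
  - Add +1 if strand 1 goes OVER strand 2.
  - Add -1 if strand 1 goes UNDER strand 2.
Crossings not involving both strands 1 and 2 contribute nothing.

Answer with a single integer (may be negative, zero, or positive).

Gen 1: crossing 2x3. Both 1&2? no. Sum: 0
Gen 2: crossing 1x3. Both 1&2? no. Sum: 0
Gen 3: crossing 3x1. Both 1&2? no. Sum: 0
Gen 4: crossing 1x3. Both 1&2? no. Sum: 0
Gen 5: 1 over 2. Both 1&2? yes. Contrib: +1. Sum: 1
Gen 6: 2 under 1. Both 1&2? yes. Contrib: +1. Sum: 2
Gen 7: crossing 3x1. Both 1&2? no. Sum: 2
Gen 8: crossing 1x3. Both 1&2? no. Sum: 2
Gen 9: 1 under 2. Both 1&2? yes. Contrib: -1. Sum: 1
Gen 10: 2 under 1. Both 1&2? yes. Contrib: +1. Sum: 2
Gen 11: 1 over 2. Both 1&2? yes. Contrib: +1. Sum: 3
Gen 12: 2 over 1. Both 1&2? yes. Contrib: -1. Sum: 2
Gen 13: crossing 3x1. Both 1&2? no. Sum: 2
Gen 14: crossing 1x3. Both 1&2? no. Sum: 2

Answer: 2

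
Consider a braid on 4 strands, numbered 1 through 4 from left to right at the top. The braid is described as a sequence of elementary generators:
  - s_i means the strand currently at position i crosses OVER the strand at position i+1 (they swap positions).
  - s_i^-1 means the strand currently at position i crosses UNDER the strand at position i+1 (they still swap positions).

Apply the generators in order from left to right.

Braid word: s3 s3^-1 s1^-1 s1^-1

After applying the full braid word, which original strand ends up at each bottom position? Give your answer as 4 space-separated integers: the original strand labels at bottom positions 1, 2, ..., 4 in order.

Answer: 1 2 3 4

Derivation:
Gen 1 (s3): strand 3 crosses over strand 4. Perm now: [1 2 4 3]
Gen 2 (s3^-1): strand 4 crosses under strand 3. Perm now: [1 2 3 4]
Gen 3 (s1^-1): strand 1 crosses under strand 2. Perm now: [2 1 3 4]
Gen 4 (s1^-1): strand 2 crosses under strand 1. Perm now: [1 2 3 4]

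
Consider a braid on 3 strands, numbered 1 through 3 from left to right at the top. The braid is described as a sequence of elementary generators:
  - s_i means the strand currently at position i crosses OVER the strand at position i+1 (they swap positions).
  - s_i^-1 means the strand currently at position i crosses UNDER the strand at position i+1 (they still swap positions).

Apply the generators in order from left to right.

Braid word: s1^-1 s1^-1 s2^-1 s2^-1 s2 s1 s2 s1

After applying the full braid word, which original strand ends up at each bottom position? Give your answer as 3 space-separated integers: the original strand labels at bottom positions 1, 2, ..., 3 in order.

Answer: 2 3 1

Derivation:
Gen 1 (s1^-1): strand 1 crosses under strand 2. Perm now: [2 1 3]
Gen 2 (s1^-1): strand 2 crosses under strand 1. Perm now: [1 2 3]
Gen 3 (s2^-1): strand 2 crosses under strand 3. Perm now: [1 3 2]
Gen 4 (s2^-1): strand 3 crosses under strand 2. Perm now: [1 2 3]
Gen 5 (s2): strand 2 crosses over strand 3. Perm now: [1 3 2]
Gen 6 (s1): strand 1 crosses over strand 3. Perm now: [3 1 2]
Gen 7 (s2): strand 1 crosses over strand 2. Perm now: [3 2 1]
Gen 8 (s1): strand 3 crosses over strand 2. Perm now: [2 3 1]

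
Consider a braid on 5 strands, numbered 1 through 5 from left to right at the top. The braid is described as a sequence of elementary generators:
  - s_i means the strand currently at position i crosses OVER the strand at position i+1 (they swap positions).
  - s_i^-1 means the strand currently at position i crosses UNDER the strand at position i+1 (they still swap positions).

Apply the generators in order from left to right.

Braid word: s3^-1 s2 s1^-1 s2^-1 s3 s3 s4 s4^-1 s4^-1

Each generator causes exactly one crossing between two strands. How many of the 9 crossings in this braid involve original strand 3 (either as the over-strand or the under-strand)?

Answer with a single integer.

Gen 1: crossing 3x4. Involves strand 3? yes. Count so far: 1
Gen 2: crossing 2x4. Involves strand 3? no. Count so far: 1
Gen 3: crossing 1x4. Involves strand 3? no. Count so far: 1
Gen 4: crossing 1x2. Involves strand 3? no. Count so far: 1
Gen 5: crossing 1x3. Involves strand 3? yes. Count so far: 2
Gen 6: crossing 3x1. Involves strand 3? yes. Count so far: 3
Gen 7: crossing 3x5. Involves strand 3? yes. Count so far: 4
Gen 8: crossing 5x3. Involves strand 3? yes. Count so far: 5
Gen 9: crossing 3x5. Involves strand 3? yes. Count so far: 6

Answer: 6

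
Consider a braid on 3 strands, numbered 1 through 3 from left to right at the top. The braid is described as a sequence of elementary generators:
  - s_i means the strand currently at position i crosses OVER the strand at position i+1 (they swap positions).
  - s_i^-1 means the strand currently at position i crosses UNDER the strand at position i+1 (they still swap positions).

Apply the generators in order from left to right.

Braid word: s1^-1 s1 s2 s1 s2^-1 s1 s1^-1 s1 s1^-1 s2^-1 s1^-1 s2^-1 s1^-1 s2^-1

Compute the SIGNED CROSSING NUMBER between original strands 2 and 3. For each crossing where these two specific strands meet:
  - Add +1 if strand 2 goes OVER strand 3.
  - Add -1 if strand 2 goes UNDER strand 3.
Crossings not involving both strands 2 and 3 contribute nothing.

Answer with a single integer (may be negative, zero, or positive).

Answer: -2

Derivation:
Gen 1: crossing 1x2. Both 2&3? no. Sum: 0
Gen 2: crossing 2x1. Both 2&3? no. Sum: 0
Gen 3: 2 over 3. Both 2&3? yes. Contrib: +1. Sum: 1
Gen 4: crossing 1x3. Both 2&3? no. Sum: 1
Gen 5: crossing 1x2. Both 2&3? no. Sum: 1
Gen 6: 3 over 2. Both 2&3? yes. Contrib: -1. Sum: 0
Gen 7: 2 under 3. Both 2&3? yes. Contrib: -1. Sum: -1
Gen 8: 3 over 2. Both 2&3? yes. Contrib: -1. Sum: -2
Gen 9: 2 under 3. Both 2&3? yes. Contrib: -1. Sum: -3
Gen 10: crossing 2x1. Both 2&3? no. Sum: -3
Gen 11: crossing 3x1. Both 2&3? no. Sum: -3
Gen 12: 3 under 2. Both 2&3? yes. Contrib: +1. Sum: -2
Gen 13: crossing 1x2. Both 2&3? no. Sum: -2
Gen 14: crossing 1x3. Both 2&3? no. Sum: -2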